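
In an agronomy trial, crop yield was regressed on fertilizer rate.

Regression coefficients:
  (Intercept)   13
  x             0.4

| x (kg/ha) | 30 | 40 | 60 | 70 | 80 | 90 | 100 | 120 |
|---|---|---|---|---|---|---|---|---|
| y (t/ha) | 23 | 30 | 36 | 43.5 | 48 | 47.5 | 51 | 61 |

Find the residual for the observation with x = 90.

ŷ = 13 + 0.4·90 = 49
r = 47.5 − 49 = -1.5

r = -1.5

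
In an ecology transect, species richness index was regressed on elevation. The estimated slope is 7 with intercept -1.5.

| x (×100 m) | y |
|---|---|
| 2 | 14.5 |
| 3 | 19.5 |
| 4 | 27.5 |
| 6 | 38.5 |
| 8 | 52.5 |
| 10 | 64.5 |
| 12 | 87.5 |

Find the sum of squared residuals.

x=2: ŷ = -1.5 + 7·2 = 12.5; r = 14.5 − 12.5 = 2
x=3: ŷ = -1.5 + 7·3 = 19.5; r = 19.5 − 19.5 = 0
x=4: ŷ = -1.5 + 7·4 = 26.5; r = 27.5 − 26.5 = 1
x=6: ŷ = -1.5 + 7·6 = 40.5; r = 38.5 − 40.5 = -2
x=8: ŷ = -1.5 + 7·8 = 54.5; r = 52.5 − 54.5 = -2
x=10: ŷ = -1.5 + 7·10 = 68.5; r = 64.5 − 68.5 = -4
x=12: ŷ = -1.5 + 7·12 = 82.5; r = 87.5 − 82.5 = 5
SSE = 4 + 0 + 1 + 4 + 4 + 16 + 25 = 54

SSE = 54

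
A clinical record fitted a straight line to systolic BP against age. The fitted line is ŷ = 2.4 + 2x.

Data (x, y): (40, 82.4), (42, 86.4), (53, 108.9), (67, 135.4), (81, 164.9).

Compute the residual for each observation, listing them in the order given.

0, 0, 0.5, -1, 0.5

x=40: ŷ = 2.4 + 2·40 = 82.4; r = 82.4 − 82.4 = 0
x=42: ŷ = 2.4 + 2·42 = 86.4; r = 86.4 − 86.4 = 0
x=53: ŷ = 2.4 + 2·53 = 108.4; r = 108.9 − 108.4 = 0.5
x=67: ŷ = 2.4 + 2·67 = 136.4; r = 135.4 − 136.4 = -1
x=81: ŷ = 2.4 + 2·81 = 164.4; r = 164.9 − 164.4 = 0.5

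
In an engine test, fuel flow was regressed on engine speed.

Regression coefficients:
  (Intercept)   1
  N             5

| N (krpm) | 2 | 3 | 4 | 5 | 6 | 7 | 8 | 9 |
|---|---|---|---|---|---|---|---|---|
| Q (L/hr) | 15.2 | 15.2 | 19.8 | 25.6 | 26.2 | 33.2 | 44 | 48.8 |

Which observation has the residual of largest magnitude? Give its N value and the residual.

N = 6, e = -4.8

N=2: Q̂ = 1 + 5·2 = 11; e = 15.2 − 11 = 4.2
N=3: Q̂ = 1 + 5·3 = 16; e = 15.2 − 16 = -0.8
N=4: Q̂ = 1 + 5·4 = 21; e = 19.8 − 21 = -1.2
N=5: Q̂ = 1 + 5·5 = 26; e = 25.6 − 26 = -0.4
N=6: Q̂ = 1 + 5·6 = 31; e = 26.2 − 31 = -4.8
N=7: Q̂ = 1 + 5·7 = 36; e = 33.2 − 36 = -2.8
N=8: Q̂ = 1 + 5·8 = 41; e = 44 − 41 = 3
N=9: Q̂ = 1 + 5·9 = 46; e = 48.8 − 46 = 2.8
Largest |e| is 4.8 at N = 6, residual -4.8.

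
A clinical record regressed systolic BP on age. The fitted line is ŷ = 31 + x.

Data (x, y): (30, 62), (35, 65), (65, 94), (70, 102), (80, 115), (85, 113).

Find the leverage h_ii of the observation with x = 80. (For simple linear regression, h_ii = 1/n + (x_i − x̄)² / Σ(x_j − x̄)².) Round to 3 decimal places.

h = 0.304

x̄ = (30 + 35 + 65 + 70 + 80 + 85)/6 = 60.8333
Σ(x − x̄)² = 950.694 + 667.361 + 17.3611 + 84.0278 + 367.361 + 584.028 = 2670.83
h = 1/6 + (19.1667)²/2670.83 = 0.166667 + 0.137546 = 0.304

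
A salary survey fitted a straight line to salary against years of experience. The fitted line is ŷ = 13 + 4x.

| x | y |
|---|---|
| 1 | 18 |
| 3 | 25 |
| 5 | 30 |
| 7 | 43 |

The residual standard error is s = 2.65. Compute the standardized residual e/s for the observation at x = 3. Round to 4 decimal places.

ŷ = 13 + 4·3 = 25
e = 25 − 25 = 0
e/s = 0 / 2.65 = 0.0000

0.0000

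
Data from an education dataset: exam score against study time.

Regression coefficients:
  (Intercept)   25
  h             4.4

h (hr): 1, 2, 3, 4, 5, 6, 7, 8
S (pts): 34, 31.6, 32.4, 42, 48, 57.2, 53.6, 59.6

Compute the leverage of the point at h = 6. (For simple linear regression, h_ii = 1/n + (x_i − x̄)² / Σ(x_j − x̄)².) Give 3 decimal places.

h̄ = (1 + 2 + 3 + 4 + 5 + 6 + 7 + 8)/8 = 4.5
Σ(h − h̄)² = 12.25 + 6.25 + 2.25 + 0.25 + 0.25 + 2.25 + 6.25 + 12.25 = 42
h = 1/8 + (1.5)²/42 = 0.125 + 0.0535714 = 0.179

h = 0.179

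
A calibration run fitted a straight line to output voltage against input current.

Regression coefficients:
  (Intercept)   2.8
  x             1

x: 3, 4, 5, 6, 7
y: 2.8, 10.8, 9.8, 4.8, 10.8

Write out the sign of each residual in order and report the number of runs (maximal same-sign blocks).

x=3: ŷ = 2.8 + 3 = 5.8; e = 2.8 − 5.8 = -3
x=4: ŷ = 2.8 + 4 = 6.8; e = 10.8 − 6.8 = 4
x=5: ŷ = 2.8 + 5 = 7.8; e = 9.8 − 7.8 = 2
x=6: ŷ = 2.8 + 6 = 8.8; e = 4.8 − 8.8 = -4
x=7: ŷ = 2.8 + 7 = 9.8; e = 10.8 − 9.8 = 1
Signs: − + + − +
Runs: −×1, +×2, −×1, +×1 → 4

4 runs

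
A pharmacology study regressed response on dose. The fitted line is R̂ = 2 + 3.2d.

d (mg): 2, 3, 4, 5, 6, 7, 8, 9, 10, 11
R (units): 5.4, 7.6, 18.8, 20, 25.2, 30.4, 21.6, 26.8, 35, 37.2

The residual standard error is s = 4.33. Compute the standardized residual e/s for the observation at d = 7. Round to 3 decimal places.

R̂ = 2 + 3.2·7 = 24.4
e = 30.4 − 24.4 = 6
e/s = 6 / 4.33 = 1.386

1.386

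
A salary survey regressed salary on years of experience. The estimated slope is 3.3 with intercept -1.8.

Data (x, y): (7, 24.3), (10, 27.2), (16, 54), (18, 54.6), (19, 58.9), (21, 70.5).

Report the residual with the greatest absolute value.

x=7: ŷ = -1.8 + 3.3·7 = 21.3; e = 24.3 − 21.3 = 3
x=10: ŷ = -1.8 + 3.3·10 = 31.2; e = 27.2 − 31.2 = -4
x=16: ŷ = -1.8 + 3.3·16 = 51; e = 54 − 51 = 3
x=18: ŷ = -1.8 + 3.3·18 = 57.6; e = 54.6 − 57.6 = -3
x=19: ŷ = -1.8 + 3.3·19 = 60.9; e = 58.9 − 60.9 = -2
x=21: ŷ = -1.8 + 3.3·21 = 67.5; e = 70.5 − 67.5 = 3
Largest |e| is 4 at x = 10, residual -4.

e = -4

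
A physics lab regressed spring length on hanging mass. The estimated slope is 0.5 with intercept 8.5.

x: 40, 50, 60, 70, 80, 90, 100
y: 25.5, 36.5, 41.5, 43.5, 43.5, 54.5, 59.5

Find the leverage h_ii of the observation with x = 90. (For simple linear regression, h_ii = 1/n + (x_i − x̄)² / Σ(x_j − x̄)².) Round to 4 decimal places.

x̄ = (40 + 50 + 60 + 70 + 80 + 90 + 100)/7 = 70
Σ(x − x̄)² = 900 + 400 + 100 + 0 + 100 + 400 + 900 = 2800
h = 1/7 + (20)²/2800 = 0.142857 + 0.142857 = 0.2857

h = 0.2857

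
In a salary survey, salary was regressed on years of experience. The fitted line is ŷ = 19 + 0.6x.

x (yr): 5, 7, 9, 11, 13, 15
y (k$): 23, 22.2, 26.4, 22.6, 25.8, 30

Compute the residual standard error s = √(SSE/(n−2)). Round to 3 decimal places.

s = 2.236

x=5: ŷ = 19 + 0.6·5 = 22; e = 23 − 22 = 1
x=7: ŷ = 19 + 0.6·7 = 23.2; e = 22.2 − 23.2 = -1
x=9: ŷ = 19 + 0.6·9 = 24.4; e = 26.4 − 24.4 = 2
x=11: ŷ = 19 + 0.6·11 = 25.6; e = 22.6 − 25.6 = -3
x=13: ŷ = 19 + 0.6·13 = 26.8; e = 25.8 − 26.8 = -1
x=15: ŷ = 19 + 0.6·15 = 28; e = 30 − 28 = 2
SSE = 1 + 1 + 4 + 9 + 1 + 4 = 20
s = √(20/4) = √5 ≈ 2.236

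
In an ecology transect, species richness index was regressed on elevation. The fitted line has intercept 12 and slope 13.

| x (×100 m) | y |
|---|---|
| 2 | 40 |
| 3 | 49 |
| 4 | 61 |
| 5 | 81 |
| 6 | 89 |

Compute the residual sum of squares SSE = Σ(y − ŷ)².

x=2: ŷ = 12 + 13·2 = 38; r = 40 − 38 = 2
x=3: ŷ = 12 + 13·3 = 51; r = 49 − 51 = -2
x=4: ŷ = 12 + 13·4 = 64; r = 61 − 64 = -3
x=5: ŷ = 12 + 13·5 = 77; r = 81 − 77 = 4
x=6: ŷ = 12 + 13·6 = 90; r = 89 − 90 = -1
SSE = 4 + 4 + 9 + 16 + 1 = 34

SSE = 34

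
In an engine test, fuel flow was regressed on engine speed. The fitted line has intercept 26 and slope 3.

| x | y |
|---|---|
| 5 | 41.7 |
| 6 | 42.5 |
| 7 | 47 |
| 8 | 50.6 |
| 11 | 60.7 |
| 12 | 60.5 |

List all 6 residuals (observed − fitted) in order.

0.7, -1.5, 0, 0.6, 1.7, -1.5

x=5: ŷ = 26 + 3·5 = 41; r = 41.7 − 41 = 0.7
x=6: ŷ = 26 + 3·6 = 44; r = 42.5 − 44 = -1.5
x=7: ŷ = 26 + 3·7 = 47; r = 47 − 47 = 0
x=8: ŷ = 26 + 3·8 = 50; r = 50.6 − 50 = 0.6
x=11: ŷ = 26 + 3·11 = 59; r = 60.7 − 59 = 1.7
x=12: ŷ = 26 + 3·12 = 62; r = 60.5 − 62 = -1.5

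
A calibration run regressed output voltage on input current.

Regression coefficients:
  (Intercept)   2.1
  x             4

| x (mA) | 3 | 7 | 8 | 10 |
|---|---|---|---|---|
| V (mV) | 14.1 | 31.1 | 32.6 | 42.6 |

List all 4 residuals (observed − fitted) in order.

x=3: V̂ = 2.1 + 4·3 = 14.1; e = 14.1 − 14.1 = 0
x=7: V̂ = 2.1 + 4·7 = 30.1; e = 31.1 − 30.1 = 1
x=8: V̂ = 2.1 + 4·8 = 34.1; e = 32.6 − 34.1 = -1.5
x=10: V̂ = 2.1 + 4·10 = 42.1; e = 42.6 − 42.1 = 0.5

0, 1, -1.5, 0.5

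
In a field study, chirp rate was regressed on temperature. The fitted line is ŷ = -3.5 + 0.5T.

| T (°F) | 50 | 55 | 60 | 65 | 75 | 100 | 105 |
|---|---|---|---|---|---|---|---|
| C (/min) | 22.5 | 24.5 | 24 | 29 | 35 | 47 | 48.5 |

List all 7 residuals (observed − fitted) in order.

1, 0.5, -2.5, 0, 1, 0.5, -0.5

T=50: ŷ = -3.5 + 0.5·50 = 21.5; e = 22.5 − 21.5 = 1
T=55: ŷ = -3.5 + 0.5·55 = 24; e = 24.5 − 24 = 0.5
T=60: ŷ = -3.5 + 0.5·60 = 26.5; e = 24 − 26.5 = -2.5
T=65: ŷ = -3.5 + 0.5·65 = 29; e = 29 − 29 = 0
T=75: ŷ = -3.5 + 0.5·75 = 34; e = 35 − 34 = 1
T=100: ŷ = -3.5 + 0.5·100 = 46.5; e = 47 − 46.5 = 0.5
T=105: ŷ = -3.5 + 0.5·105 = 49; e = 48.5 − 49 = -0.5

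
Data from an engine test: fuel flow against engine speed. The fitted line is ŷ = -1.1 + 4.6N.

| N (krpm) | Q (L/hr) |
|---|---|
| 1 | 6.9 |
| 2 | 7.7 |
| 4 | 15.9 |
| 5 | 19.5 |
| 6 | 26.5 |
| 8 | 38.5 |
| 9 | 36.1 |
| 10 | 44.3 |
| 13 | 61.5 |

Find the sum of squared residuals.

SSE = 53.12

N=1: ŷ = -1.1 + 4.6·1 = 3.5; e = 6.9 − 3.5 = 3.4
N=2: ŷ = -1.1 + 4.6·2 = 8.1; e = 7.7 − 8.1 = -0.4
N=4: ŷ = -1.1 + 4.6·4 = 17.3; e = 15.9 − 17.3 = -1.4
N=5: ŷ = -1.1 + 4.6·5 = 21.9; e = 19.5 − 21.9 = -2.4
N=6: ŷ = -1.1 + 4.6·6 = 26.5; e = 26.5 − 26.5 = 0
N=8: ŷ = -1.1 + 4.6·8 = 35.7; e = 38.5 − 35.7 = 2.8
N=9: ŷ = -1.1 + 4.6·9 = 40.3; e = 36.1 − 40.3 = -4.2
N=10: ŷ = -1.1 + 4.6·10 = 44.9; e = 44.3 − 44.9 = -0.6
N=13: ŷ = -1.1 + 4.6·13 = 58.7; e = 61.5 − 58.7 = 2.8
SSE = 11.56 + 0.16 + 1.96 + 5.76 + 0 + 7.84 + 17.64 + 0.36 + 7.84 = 53.12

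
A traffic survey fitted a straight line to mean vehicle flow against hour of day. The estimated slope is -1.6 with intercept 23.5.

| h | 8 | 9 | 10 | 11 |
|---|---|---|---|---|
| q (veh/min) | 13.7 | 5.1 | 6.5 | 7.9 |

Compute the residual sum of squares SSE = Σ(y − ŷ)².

h=8: q̂ = 23.5 − 1.6·8 = 10.7; e = 13.7 − 10.7 = 3
h=9: q̂ = 23.5 − 1.6·9 = 9.1; e = 5.1 − 9.1 = -4
h=10: q̂ = 23.5 − 1.6·10 = 7.5; e = 6.5 − 7.5 = -1
h=11: q̂ = 23.5 − 1.6·11 = 5.9; e = 7.9 − 5.9 = 2
SSE = 9 + 16 + 1 + 4 = 30

SSE = 30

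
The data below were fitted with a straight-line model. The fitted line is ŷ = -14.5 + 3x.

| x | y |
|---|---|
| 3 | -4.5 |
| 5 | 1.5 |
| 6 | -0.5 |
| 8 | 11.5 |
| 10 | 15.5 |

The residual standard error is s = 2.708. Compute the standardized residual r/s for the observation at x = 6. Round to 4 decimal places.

-1.4771

ŷ = -14.5 + 3·6 = 3.5
r = -0.5 − 3.5 = -4
r/s = -4 / 2.708 = -1.4771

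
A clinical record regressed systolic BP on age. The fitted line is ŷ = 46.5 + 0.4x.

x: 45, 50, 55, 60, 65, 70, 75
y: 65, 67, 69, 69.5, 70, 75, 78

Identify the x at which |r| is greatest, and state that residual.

x = 65, r = -2.5

x=45: ŷ = 46.5 + 0.4·45 = 64.5; r = 65 − 64.5 = 0.5
x=50: ŷ = 46.5 + 0.4·50 = 66.5; r = 67 − 66.5 = 0.5
x=55: ŷ = 46.5 + 0.4·55 = 68.5; r = 69 − 68.5 = 0.5
x=60: ŷ = 46.5 + 0.4·60 = 70.5; r = 69.5 − 70.5 = -1
x=65: ŷ = 46.5 + 0.4·65 = 72.5; r = 70 − 72.5 = -2.5
x=70: ŷ = 46.5 + 0.4·70 = 74.5; r = 75 − 74.5 = 0.5
x=75: ŷ = 46.5 + 0.4·75 = 76.5; r = 78 − 76.5 = 1.5
Largest |r| is 2.5 at x = 65, residual -2.5.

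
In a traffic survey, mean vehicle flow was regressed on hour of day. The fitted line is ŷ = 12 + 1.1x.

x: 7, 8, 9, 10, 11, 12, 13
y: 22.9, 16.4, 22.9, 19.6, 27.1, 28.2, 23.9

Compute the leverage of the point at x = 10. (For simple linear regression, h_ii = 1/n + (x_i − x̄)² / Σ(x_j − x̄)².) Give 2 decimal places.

x̄ = (7 + 8 + 9 + 10 + 11 + 12 + 13)/7 = 10
Σ(x − x̄)² = 9 + 4 + 1 + 0 + 1 + 4 + 9 = 28
h = 1/7 + (0)²/28 = 0.142857 + 0 = 0.14

h = 0.14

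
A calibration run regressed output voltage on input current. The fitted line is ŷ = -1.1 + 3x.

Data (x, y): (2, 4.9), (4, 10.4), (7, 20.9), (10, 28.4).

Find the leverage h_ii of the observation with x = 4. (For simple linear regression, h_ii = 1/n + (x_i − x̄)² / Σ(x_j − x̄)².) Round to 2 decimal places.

h = 0.33

x̄ = (2 + 4 + 7 + 10)/4 = 5.75
Σ(x − x̄)² = 14.0625 + 3.0625 + 1.5625 + 18.0625 = 36.75
h = 1/4 + (-1.75)²/36.75 = 0.25 + 0.0833333 = 0.33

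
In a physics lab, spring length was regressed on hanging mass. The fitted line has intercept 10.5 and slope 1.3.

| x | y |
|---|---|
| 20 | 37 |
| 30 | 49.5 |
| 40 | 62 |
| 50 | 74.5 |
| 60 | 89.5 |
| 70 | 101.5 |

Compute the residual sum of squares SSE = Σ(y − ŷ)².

SSE = 2.5

x=20: ŷ = 10.5 + 1.3·20 = 36.5; e = 37 − 36.5 = 0.5
x=30: ŷ = 10.5 + 1.3·30 = 49.5; e = 49.5 − 49.5 = 0
x=40: ŷ = 10.5 + 1.3·40 = 62.5; e = 62 − 62.5 = -0.5
x=50: ŷ = 10.5 + 1.3·50 = 75.5; e = 74.5 − 75.5 = -1
x=60: ŷ = 10.5 + 1.3·60 = 88.5; e = 89.5 − 88.5 = 1
x=70: ŷ = 10.5 + 1.3·70 = 101.5; e = 101.5 − 101.5 = 0
SSE = 0.25 + 0 + 0.25 + 1 + 1 + 0 = 2.5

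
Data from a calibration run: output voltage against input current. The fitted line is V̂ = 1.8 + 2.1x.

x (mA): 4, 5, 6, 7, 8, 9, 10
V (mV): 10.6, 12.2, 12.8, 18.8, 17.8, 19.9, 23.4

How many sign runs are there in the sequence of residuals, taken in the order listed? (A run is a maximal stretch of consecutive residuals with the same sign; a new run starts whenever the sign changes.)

x=4: V̂ = 1.8 + 2.1·4 = 10.2; r = 10.6 − 10.2 = 0.4
x=5: V̂ = 1.8 + 2.1·5 = 12.3; r = 12.2 − 12.3 = -0.1
x=6: V̂ = 1.8 + 2.1·6 = 14.4; r = 12.8 − 14.4 = -1.6
x=7: V̂ = 1.8 + 2.1·7 = 16.5; r = 18.8 − 16.5 = 2.3
x=8: V̂ = 1.8 + 2.1·8 = 18.6; r = 17.8 − 18.6 = -0.8
x=9: V̂ = 1.8 + 2.1·9 = 20.7; r = 19.9 − 20.7 = -0.8
x=10: V̂ = 1.8 + 2.1·10 = 22.8; r = 23.4 − 22.8 = 0.6
Signs: + − − + − − +
Runs: +×1, −×2, +×1, −×2, +×1 → 5

5 runs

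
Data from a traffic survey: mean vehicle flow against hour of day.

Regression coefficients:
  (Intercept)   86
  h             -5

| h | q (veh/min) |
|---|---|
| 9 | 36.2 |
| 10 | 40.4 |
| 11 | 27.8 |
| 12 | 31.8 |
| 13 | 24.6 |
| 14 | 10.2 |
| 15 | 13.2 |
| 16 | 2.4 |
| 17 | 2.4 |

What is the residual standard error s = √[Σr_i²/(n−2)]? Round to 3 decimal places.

s = 4.670

h=9: ŷ = 86 − 5·9 = 41; r = 36.2 − 41 = -4.8
h=10: ŷ = 86 − 5·10 = 36; r = 40.4 − 36 = 4.4
h=11: ŷ = 86 − 5·11 = 31; r = 27.8 − 31 = -3.2
h=12: ŷ = 86 − 5·12 = 26; r = 31.8 − 26 = 5.8
h=13: ŷ = 86 − 5·13 = 21; r = 24.6 − 21 = 3.6
h=14: ŷ = 86 − 5·14 = 16; r = 10.2 − 16 = -5.8
h=15: ŷ = 86 − 5·15 = 11; r = 13.2 − 11 = 2.2
h=16: ŷ = 86 − 5·16 = 6; r = 2.4 − 6 = -3.6
h=17: ŷ = 86 − 5·17 = 1; r = 2.4 − 1 = 1.4
SSE = 23.04 + 19.36 + 10.24 + 33.64 + 12.96 + 33.64 + 4.84 + 12.96 + 1.96 = 152.64
s = √(152.64/7) = √21.8057 ≈ 4.670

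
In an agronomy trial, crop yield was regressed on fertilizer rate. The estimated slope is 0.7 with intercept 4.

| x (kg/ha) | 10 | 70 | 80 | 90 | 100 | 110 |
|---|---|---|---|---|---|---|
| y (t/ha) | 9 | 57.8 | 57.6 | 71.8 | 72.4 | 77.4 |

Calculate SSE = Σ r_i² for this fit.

SSE = 71.36

x=10: ŷ = 4 + 0.7·10 = 11; r = 9 − 11 = -2
x=70: ŷ = 4 + 0.7·70 = 53; r = 57.8 − 53 = 4.8
x=80: ŷ = 4 + 0.7·80 = 60; r = 57.6 − 60 = -2.4
x=90: ŷ = 4 + 0.7·90 = 67; r = 71.8 − 67 = 4.8
x=100: ŷ = 4 + 0.7·100 = 74; r = 72.4 − 74 = -1.6
x=110: ŷ = 4 + 0.7·110 = 81; r = 77.4 − 81 = -3.6
SSE = 4 + 23.04 + 5.76 + 23.04 + 2.56 + 12.96 = 71.36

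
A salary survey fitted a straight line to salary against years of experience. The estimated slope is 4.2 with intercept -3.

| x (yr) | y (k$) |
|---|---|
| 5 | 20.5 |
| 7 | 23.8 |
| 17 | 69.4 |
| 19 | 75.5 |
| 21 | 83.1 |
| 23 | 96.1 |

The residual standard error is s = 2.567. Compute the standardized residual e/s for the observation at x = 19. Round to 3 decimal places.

ŷ = -3 + 4.2·19 = 76.8
e = 75.5 − 76.8 = -1.3
e/s = -1.3 / 2.567 = -0.506

-0.506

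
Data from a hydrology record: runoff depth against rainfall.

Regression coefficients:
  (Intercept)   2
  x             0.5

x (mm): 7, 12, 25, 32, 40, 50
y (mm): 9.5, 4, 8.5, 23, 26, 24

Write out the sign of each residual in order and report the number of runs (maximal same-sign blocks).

4 runs

x=7: ŷ = 2 + 0.5·7 = 5.5; e = 9.5 − 5.5 = 4
x=12: ŷ = 2 + 0.5·12 = 8; e = 4 − 8 = -4
x=25: ŷ = 2 + 0.5·25 = 14.5; e = 8.5 − 14.5 = -6
x=32: ŷ = 2 + 0.5·32 = 18; e = 23 − 18 = 5
x=40: ŷ = 2 + 0.5·40 = 22; e = 26 − 22 = 4
x=50: ŷ = 2 + 0.5·50 = 27; e = 24 − 27 = -3
Signs: + − − + + −
Runs: +×1, −×2, +×2, −×1 → 4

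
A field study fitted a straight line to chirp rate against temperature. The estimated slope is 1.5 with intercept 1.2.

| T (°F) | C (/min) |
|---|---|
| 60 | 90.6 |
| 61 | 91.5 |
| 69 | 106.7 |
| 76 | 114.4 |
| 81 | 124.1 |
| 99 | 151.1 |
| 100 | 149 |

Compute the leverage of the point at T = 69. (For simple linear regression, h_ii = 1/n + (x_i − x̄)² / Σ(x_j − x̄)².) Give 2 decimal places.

T̄ = (60 + 61 + 69 + 76 + 81 + 99 + 100)/7 = 78
Σ(T − T̄)² = 324 + 289 + 81 + 4 + 9 + 441 + 484 = 1632
h = 1/7 + (-9)²/1632 = 0.142857 + 0.0496324 = 0.19

h = 0.19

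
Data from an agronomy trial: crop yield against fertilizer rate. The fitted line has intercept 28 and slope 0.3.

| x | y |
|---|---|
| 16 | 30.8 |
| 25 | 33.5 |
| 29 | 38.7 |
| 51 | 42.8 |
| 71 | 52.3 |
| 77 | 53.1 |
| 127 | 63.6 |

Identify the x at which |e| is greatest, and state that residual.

x = 71, e = 3

x=16: ŷ = 28 + 0.3·16 = 32.8; e = 30.8 − 32.8 = -2
x=25: ŷ = 28 + 0.3·25 = 35.5; e = 33.5 − 35.5 = -2
x=29: ŷ = 28 + 0.3·29 = 36.7; e = 38.7 − 36.7 = 2
x=51: ŷ = 28 + 0.3·51 = 43.3; e = 42.8 − 43.3 = -0.5
x=71: ŷ = 28 + 0.3·71 = 49.3; e = 52.3 − 49.3 = 3
x=77: ŷ = 28 + 0.3·77 = 51.1; e = 53.1 − 51.1 = 2
x=127: ŷ = 28 + 0.3·127 = 66.1; e = 63.6 − 66.1 = -2.5
Largest |e| is 3 at x = 71, residual 3.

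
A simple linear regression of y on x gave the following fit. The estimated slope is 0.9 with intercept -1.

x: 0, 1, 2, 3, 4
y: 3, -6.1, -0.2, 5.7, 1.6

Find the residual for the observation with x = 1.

r = -6

ŷ = -1 + 0.9·1 = -0.1
r = -6.1 − (-0.1) = -6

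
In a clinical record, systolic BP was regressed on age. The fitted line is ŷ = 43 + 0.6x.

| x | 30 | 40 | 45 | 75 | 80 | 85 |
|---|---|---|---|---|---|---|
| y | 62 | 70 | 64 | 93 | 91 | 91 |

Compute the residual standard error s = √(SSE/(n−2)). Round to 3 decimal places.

x=30: ŷ = 43 + 0.6·30 = 61; e = 62 − 61 = 1
x=40: ŷ = 43 + 0.6·40 = 67; e = 70 − 67 = 3
x=45: ŷ = 43 + 0.6·45 = 70; e = 64 − 70 = -6
x=75: ŷ = 43 + 0.6·75 = 88; e = 93 − 88 = 5
x=80: ŷ = 43 + 0.6·80 = 91; e = 91 − 91 = 0
x=85: ŷ = 43 + 0.6·85 = 94; e = 91 − 94 = -3
SSE = 1 + 9 + 36 + 25 + 0 + 9 = 80
s = √(80/4) = √20 ≈ 4.472

s = 4.472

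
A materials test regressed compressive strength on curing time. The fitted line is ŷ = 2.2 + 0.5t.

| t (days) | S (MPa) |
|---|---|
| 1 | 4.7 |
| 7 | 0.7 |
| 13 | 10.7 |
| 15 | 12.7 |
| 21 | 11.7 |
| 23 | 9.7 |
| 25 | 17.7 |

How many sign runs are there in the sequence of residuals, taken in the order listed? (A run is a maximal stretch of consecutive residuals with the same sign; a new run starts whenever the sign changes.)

t=1: ŷ = 2.2 + 0.5·1 = 2.7; r = 4.7 − 2.7 = 2
t=7: ŷ = 2.2 + 0.5·7 = 5.7; r = 0.7 − 5.7 = -5
t=13: ŷ = 2.2 + 0.5·13 = 8.7; r = 10.7 − 8.7 = 2
t=15: ŷ = 2.2 + 0.5·15 = 9.7; r = 12.7 − 9.7 = 3
t=21: ŷ = 2.2 + 0.5·21 = 12.7; r = 11.7 − 12.7 = -1
t=23: ŷ = 2.2 + 0.5·23 = 13.7; r = 9.7 − 13.7 = -4
t=25: ŷ = 2.2 + 0.5·25 = 14.7; r = 17.7 − 14.7 = 3
Signs: + − + + − − +
Runs: +×1, −×1, +×2, −×2, +×1 → 5

5 runs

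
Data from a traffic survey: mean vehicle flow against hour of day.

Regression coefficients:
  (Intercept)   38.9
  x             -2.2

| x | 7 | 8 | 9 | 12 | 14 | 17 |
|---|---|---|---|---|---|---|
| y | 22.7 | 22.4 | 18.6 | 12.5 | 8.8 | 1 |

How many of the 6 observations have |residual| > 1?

x=7: ŷ = 38.9 − 2.2·7 = 23.5; r = 22.7 − 23.5 = -0.8
x=8: ŷ = 38.9 − 2.2·8 = 21.3; r = 22.4 − 21.3 = 1.1
x=9: ŷ = 38.9 − 2.2·9 = 19.1; r = 18.6 − 19.1 = -0.5
x=12: ŷ = 38.9 − 2.2·12 = 12.5; r = 12.5 − 12.5 = 0
x=14: ŷ = 38.9 − 2.2·14 = 8.1; r = 8.8 − 8.1 = 0.7
x=17: ŷ = 38.9 − 2.2·17 = 1.5; r = 1 − 1.5 = -0.5
|r| > 1: x=8 (|r|=1.1) → 1

1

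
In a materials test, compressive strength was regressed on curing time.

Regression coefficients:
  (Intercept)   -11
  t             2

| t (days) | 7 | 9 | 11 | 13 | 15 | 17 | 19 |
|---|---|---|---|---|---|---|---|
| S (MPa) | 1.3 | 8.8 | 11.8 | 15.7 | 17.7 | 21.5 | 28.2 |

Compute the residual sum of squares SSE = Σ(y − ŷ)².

t=7: ŷ = -11 + 2·7 = 3; e = 1.3 − 3 = -1.7
t=9: ŷ = -11 + 2·9 = 7; e = 8.8 − 7 = 1.8
t=11: ŷ = -11 + 2·11 = 11; e = 11.8 − 11 = 0.8
t=13: ŷ = -11 + 2·13 = 15; e = 15.7 − 15 = 0.7
t=15: ŷ = -11 + 2·15 = 19; e = 17.7 − 19 = -1.3
t=17: ŷ = -11 + 2·17 = 23; e = 21.5 − 23 = -1.5
t=19: ŷ = -11 + 2·19 = 27; e = 28.2 − 27 = 1.2
SSE = 2.89 + 3.24 + 0.64 + 0.49 + 1.69 + 2.25 + 1.44 = 12.64

SSE = 12.64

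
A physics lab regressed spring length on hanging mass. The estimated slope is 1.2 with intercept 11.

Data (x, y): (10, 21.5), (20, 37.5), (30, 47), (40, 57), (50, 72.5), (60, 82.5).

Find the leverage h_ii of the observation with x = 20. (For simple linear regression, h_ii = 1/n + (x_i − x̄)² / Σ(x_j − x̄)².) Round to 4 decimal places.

h = 0.2952

x̄ = (10 + 20 + 30 + 40 + 50 + 60)/6 = 35
Σ(x − x̄)² = 625 + 225 + 25 + 25 + 225 + 625 = 1750
h = 1/6 + (-15)²/1750 = 0.166667 + 0.128571 = 0.2952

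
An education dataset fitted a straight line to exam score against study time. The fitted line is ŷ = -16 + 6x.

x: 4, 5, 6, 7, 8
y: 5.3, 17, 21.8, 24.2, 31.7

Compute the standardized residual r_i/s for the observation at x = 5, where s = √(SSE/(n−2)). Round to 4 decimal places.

1.0868

x=4: ŷ = -16 + 6·4 = 8; r = 5.3 − 8 = -2.7
x=5: ŷ = -16 + 6·5 = 14; r = 17 − 14 = 3
x=6: ŷ = -16 + 6·6 = 20; r = 21.8 − 20 = 1.8
x=7: ŷ = -16 + 6·7 = 26; r = 24.2 − 26 = -1.8
x=8: ŷ = -16 + 6·8 = 32; r = 31.7 − 32 = -0.3
SSE = 7.29 + 9 + 3.24 + 3.24 + 0.09 = 22.86
s = √(22.86/3) = 2.76043
r/s = 3 / 2.76043 = 1.0868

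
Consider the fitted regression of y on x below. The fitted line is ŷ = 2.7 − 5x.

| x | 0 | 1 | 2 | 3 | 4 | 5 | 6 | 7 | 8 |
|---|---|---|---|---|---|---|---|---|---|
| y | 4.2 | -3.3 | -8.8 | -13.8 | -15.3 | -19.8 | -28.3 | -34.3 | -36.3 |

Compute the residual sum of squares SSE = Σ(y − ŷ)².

SSE = 24

x=0: ŷ = 2.7 − 5·0 = 2.7; e = 4.2 − 2.7 = 1.5
x=1: ŷ = 2.7 − 5·1 = -2.3; e = -3.3 − (-2.3) = -1
x=2: ŷ = 2.7 − 5·2 = -7.3; e = -8.8 − (-7.3) = -1.5
x=3: ŷ = 2.7 − 5·3 = -12.3; e = -13.8 − (-12.3) = -1.5
x=4: ŷ = 2.7 − 5·4 = -17.3; e = -15.3 − (-17.3) = 2
x=5: ŷ = 2.7 − 5·5 = -22.3; e = -19.8 − (-22.3) = 2.5
x=6: ŷ = 2.7 − 5·6 = -27.3; e = -28.3 − (-27.3) = -1
x=7: ŷ = 2.7 − 5·7 = -32.3; e = -34.3 − (-32.3) = -2
x=8: ŷ = 2.7 − 5·8 = -37.3; e = -36.3 − (-37.3) = 1
SSE = 2.25 + 1 + 2.25 + 2.25 + 4 + 6.25 + 1 + 4 + 1 = 24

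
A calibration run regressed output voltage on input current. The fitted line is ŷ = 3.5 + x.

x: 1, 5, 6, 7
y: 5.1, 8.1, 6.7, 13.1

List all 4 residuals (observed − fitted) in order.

x=1: ŷ = 3.5 + 1 = 4.5; e = 5.1 − 4.5 = 0.6
x=5: ŷ = 3.5 + 5 = 8.5; e = 8.1 − 8.5 = -0.4
x=6: ŷ = 3.5 + 6 = 9.5; e = 6.7 − 9.5 = -2.8
x=7: ŷ = 3.5 + 7 = 10.5; e = 13.1 − 10.5 = 2.6

0.6, -0.4, -2.8, 2.6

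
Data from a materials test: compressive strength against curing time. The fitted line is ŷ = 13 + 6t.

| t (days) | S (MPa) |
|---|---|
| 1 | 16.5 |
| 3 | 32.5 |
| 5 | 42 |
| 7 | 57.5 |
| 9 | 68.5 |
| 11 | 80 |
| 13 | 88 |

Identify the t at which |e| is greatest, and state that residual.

t = 13, e = -3

t=1: ŷ = 13 + 6·1 = 19; e = 16.5 − 19 = -2.5
t=3: ŷ = 13 + 6·3 = 31; e = 32.5 − 31 = 1.5
t=5: ŷ = 13 + 6·5 = 43; e = 42 − 43 = -1
t=7: ŷ = 13 + 6·7 = 55; e = 57.5 − 55 = 2.5
t=9: ŷ = 13 + 6·9 = 67; e = 68.5 − 67 = 1.5
t=11: ŷ = 13 + 6·11 = 79; e = 80 − 79 = 1
t=13: ŷ = 13 + 6·13 = 91; e = 88 − 91 = -3
Largest |e| is 3 at t = 13, residual -3.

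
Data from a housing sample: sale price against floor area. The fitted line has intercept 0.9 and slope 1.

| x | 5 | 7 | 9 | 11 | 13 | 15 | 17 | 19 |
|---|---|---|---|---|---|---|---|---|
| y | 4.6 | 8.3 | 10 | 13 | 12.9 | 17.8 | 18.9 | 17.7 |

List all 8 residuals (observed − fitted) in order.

-1.3, 0.4, 0.1, 1.1, -1, 1.9, 1, -2.2

x=5: ŷ = 0.9 + 5 = 5.9; e = 4.6 − 5.9 = -1.3
x=7: ŷ = 0.9 + 7 = 7.9; e = 8.3 − 7.9 = 0.4
x=9: ŷ = 0.9 + 9 = 9.9; e = 10 − 9.9 = 0.1
x=11: ŷ = 0.9 + 11 = 11.9; e = 13 − 11.9 = 1.1
x=13: ŷ = 0.9 + 13 = 13.9; e = 12.9 − 13.9 = -1
x=15: ŷ = 0.9 + 15 = 15.9; e = 17.8 − 15.9 = 1.9
x=17: ŷ = 0.9 + 17 = 17.9; e = 18.9 − 17.9 = 1
x=19: ŷ = 0.9 + 19 = 19.9; e = 17.7 − 19.9 = -2.2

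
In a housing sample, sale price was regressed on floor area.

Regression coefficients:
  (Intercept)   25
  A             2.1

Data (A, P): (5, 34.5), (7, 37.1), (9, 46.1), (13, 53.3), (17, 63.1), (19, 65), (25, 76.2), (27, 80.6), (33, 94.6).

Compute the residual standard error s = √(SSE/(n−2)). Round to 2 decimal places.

A=5: ŷ = 25 + 2.1·5 = 35.5; e = 34.5 − 35.5 = -1
A=7: ŷ = 25 + 2.1·7 = 39.7; e = 37.1 − 39.7 = -2.6
A=9: ŷ = 25 + 2.1·9 = 43.9; e = 46.1 − 43.9 = 2.2
A=13: ŷ = 25 + 2.1·13 = 52.3; e = 53.3 − 52.3 = 1
A=17: ŷ = 25 + 2.1·17 = 60.7; e = 63.1 − 60.7 = 2.4
A=19: ŷ = 25 + 2.1·19 = 64.9; e = 65 − 64.9 = 0.1
A=25: ŷ = 25 + 2.1·25 = 77.5; e = 76.2 − 77.5 = -1.3
A=27: ŷ = 25 + 2.1·27 = 81.7; e = 80.6 − 81.7 = -1.1
A=33: ŷ = 25 + 2.1·33 = 94.3; e = 94.6 − 94.3 = 0.3
SSE = 1 + 6.76 + 4.84 + 1 + 5.76 + 0.01 + 1.69 + 1.21 + 0.09 = 22.36
s = √(22.36/7) = √3.19429 ≈ 1.79

s = 1.79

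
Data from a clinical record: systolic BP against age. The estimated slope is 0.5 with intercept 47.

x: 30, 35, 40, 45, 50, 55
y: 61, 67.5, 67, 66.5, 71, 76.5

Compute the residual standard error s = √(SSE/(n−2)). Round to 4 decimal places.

x=30: ŷ = 47 + 0.5·30 = 62; e = 61 − 62 = -1
x=35: ŷ = 47 + 0.5·35 = 64.5; e = 67.5 − 64.5 = 3
x=40: ŷ = 47 + 0.5·40 = 67; e = 67 − 67 = 0
x=45: ŷ = 47 + 0.5·45 = 69.5; e = 66.5 − 69.5 = -3
x=50: ŷ = 47 + 0.5·50 = 72; e = 71 − 72 = -1
x=55: ŷ = 47 + 0.5·55 = 74.5; e = 76.5 − 74.5 = 2
SSE = 1 + 9 + 0 + 9 + 1 + 4 = 24
s = √(24/4) = √6 ≈ 2.4495

s = 2.4495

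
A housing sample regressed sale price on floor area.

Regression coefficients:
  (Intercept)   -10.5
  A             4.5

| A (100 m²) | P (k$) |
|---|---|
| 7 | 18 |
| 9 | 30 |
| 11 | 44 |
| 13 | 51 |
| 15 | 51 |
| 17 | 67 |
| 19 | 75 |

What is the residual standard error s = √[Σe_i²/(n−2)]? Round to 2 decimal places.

s = 4.00

A=7: P̂ = -10.5 + 4.5·7 = 21; e = 18 − 21 = -3
A=9: P̂ = -10.5 + 4.5·9 = 30; e = 30 − 30 = 0
A=11: P̂ = -10.5 + 4.5·11 = 39; e = 44 − 39 = 5
A=13: P̂ = -10.5 + 4.5·13 = 48; e = 51 − 48 = 3
A=15: P̂ = -10.5 + 4.5·15 = 57; e = 51 − 57 = -6
A=17: P̂ = -10.5 + 4.5·17 = 66; e = 67 − 66 = 1
A=19: P̂ = -10.5 + 4.5·19 = 75; e = 75 − 75 = 0
SSE = 9 + 0 + 25 + 9 + 36 + 1 + 0 = 80
s = √(80/5) = √16 ≈ 4.00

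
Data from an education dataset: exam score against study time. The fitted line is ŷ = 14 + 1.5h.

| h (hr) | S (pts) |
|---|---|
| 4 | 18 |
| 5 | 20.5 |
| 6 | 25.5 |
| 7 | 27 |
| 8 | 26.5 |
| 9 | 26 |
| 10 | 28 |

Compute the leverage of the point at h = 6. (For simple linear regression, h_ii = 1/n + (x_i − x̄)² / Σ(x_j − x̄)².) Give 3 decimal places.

h̄ = (4 + 5 + 6 + 7 + 8 + 9 + 10)/7 = 7
Σ(h − h̄)² = 9 + 4 + 1 + 0 + 1 + 4 + 9 = 28
h = 1/7 + (-1)²/28 = 0.142857 + 0.0357143 = 0.179

h = 0.179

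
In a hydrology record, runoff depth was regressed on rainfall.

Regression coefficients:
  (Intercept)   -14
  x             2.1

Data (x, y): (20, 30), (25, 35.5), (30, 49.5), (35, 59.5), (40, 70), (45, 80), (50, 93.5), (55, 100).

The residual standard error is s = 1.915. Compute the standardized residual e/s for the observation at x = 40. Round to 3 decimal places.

ŷ = -14 + 2.1·40 = 70
e = 70 − 70 = 0
e/s = 0 / 1.915 = 0.000

0.000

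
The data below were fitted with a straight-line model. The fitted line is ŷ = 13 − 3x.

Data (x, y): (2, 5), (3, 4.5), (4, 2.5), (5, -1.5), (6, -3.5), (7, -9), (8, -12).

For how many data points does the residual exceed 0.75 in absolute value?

x=2: ŷ = 13 − 3·2 = 7; r = 5 − 7 = -2
x=3: ŷ = 13 − 3·3 = 4; r = 4.5 − 4 = 0.5
x=4: ŷ = 13 − 3·4 = 1; r = 2.5 − 1 = 1.5
x=5: ŷ = 13 − 3·5 = -2; r = -1.5 − (-2) = 0.5
x=6: ŷ = 13 − 3·6 = -5; r = -3.5 − (-5) = 1.5
x=7: ŷ = 13 − 3·7 = -8; r = -9 − (-8) = -1
x=8: ŷ = 13 − 3·8 = -11; r = -12 − (-11) = -1
|r| > 0.75: x=2 (|r|=2), x=4 (|r|=1.5), x=6 (|r|=1.5), x=7 (|r|=1), x=8 (|r|=1) → 5

5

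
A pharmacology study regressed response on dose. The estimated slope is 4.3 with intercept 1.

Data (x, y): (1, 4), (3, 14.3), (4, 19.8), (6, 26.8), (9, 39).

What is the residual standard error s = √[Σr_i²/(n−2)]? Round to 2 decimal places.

x=1: ŷ = 1 + 4.3·1 = 5.3; r = 4 − 5.3 = -1.3
x=3: ŷ = 1 + 4.3·3 = 13.9; r = 14.3 − 13.9 = 0.4
x=4: ŷ = 1 + 4.3·4 = 18.2; r = 19.8 − 18.2 = 1.6
x=6: ŷ = 1 + 4.3·6 = 26.8; r = 26.8 − 26.8 = 0
x=9: ŷ = 1 + 4.3·9 = 39.7; r = 39 − 39.7 = -0.7
SSE = 1.69 + 0.16 + 2.56 + 0 + 0.49 = 4.9
s = √(4.9/3) = √1.63333 ≈ 1.28

s = 1.28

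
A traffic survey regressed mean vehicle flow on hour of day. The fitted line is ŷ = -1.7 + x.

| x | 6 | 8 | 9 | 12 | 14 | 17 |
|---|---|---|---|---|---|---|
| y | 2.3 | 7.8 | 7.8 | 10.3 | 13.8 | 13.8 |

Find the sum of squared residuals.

SSE = 11

x=6: ŷ = -1.7 + 6 = 4.3; e = 2.3 − 4.3 = -2
x=8: ŷ = -1.7 + 8 = 6.3; e = 7.8 − 6.3 = 1.5
x=9: ŷ = -1.7 + 9 = 7.3; e = 7.8 − 7.3 = 0.5
x=12: ŷ = -1.7 + 12 = 10.3; e = 10.3 − 10.3 = 0
x=14: ŷ = -1.7 + 14 = 12.3; e = 13.8 − 12.3 = 1.5
x=17: ŷ = -1.7 + 17 = 15.3; e = 13.8 − 15.3 = -1.5
SSE = 4 + 2.25 + 0.25 + 0 + 2.25 + 2.25 = 11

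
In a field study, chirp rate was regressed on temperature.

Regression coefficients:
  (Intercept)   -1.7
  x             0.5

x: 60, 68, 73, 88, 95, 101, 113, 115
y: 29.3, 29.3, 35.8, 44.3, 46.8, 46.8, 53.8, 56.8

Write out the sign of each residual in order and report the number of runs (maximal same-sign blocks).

5 runs

x=60: ŷ = -1.7 + 0.5·60 = 28.3; e = 29.3 − 28.3 = 1
x=68: ŷ = -1.7 + 0.5·68 = 32.3; e = 29.3 − 32.3 = -3
x=73: ŷ = -1.7 + 0.5·73 = 34.8; e = 35.8 − 34.8 = 1
x=88: ŷ = -1.7 + 0.5·88 = 42.3; e = 44.3 − 42.3 = 2
x=95: ŷ = -1.7 + 0.5·95 = 45.8; e = 46.8 − 45.8 = 1
x=101: ŷ = -1.7 + 0.5·101 = 48.8; e = 46.8 − 48.8 = -2
x=113: ŷ = -1.7 + 0.5·113 = 54.8; e = 53.8 − 54.8 = -1
x=115: ŷ = -1.7 + 0.5·115 = 55.8; e = 56.8 − 55.8 = 1
Signs: + − + + + − − +
Runs: +×1, −×1, +×3, −×2, +×1 → 5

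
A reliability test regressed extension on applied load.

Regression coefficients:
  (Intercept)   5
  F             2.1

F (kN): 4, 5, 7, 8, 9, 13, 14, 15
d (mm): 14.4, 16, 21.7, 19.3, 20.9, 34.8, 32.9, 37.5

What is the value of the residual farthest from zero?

F=4: ŷ = 5 + 2.1·4 = 13.4; e = 14.4 − 13.4 = 1
F=5: ŷ = 5 + 2.1·5 = 15.5; e = 16 − 15.5 = 0.5
F=7: ŷ = 5 + 2.1·7 = 19.7; e = 21.7 − 19.7 = 2
F=8: ŷ = 5 + 2.1·8 = 21.8; e = 19.3 − 21.8 = -2.5
F=9: ŷ = 5 + 2.1·9 = 23.9; e = 20.9 − 23.9 = -3
F=13: ŷ = 5 + 2.1·13 = 32.3; e = 34.8 − 32.3 = 2.5
F=14: ŷ = 5 + 2.1·14 = 34.4; e = 32.9 − 34.4 = -1.5
F=15: ŷ = 5 + 2.1·15 = 36.5; e = 37.5 − 36.5 = 1
Largest |e| is 3 at F = 9, residual -3.

e = -3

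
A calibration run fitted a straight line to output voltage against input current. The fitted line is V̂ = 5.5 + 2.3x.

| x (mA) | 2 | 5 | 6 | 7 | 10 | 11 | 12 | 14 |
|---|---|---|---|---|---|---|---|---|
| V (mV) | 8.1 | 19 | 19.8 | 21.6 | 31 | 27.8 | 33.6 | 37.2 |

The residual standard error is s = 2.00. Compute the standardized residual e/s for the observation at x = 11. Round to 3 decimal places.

V̂ = 5.5 + 2.3·11 = 30.8
e = 27.8 − 30.8 = -3
e/s = -3 / 2.00 = -1.500

-1.500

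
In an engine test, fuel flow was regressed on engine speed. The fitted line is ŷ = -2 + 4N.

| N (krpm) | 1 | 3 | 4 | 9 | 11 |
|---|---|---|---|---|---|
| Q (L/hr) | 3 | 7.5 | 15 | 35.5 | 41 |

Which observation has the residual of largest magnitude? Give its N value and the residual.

N=1: ŷ = -2 + 4·1 = 2; e = 3 − 2 = 1
N=3: ŷ = -2 + 4·3 = 10; e = 7.5 − 10 = -2.5
N=4: ŷ = -2 + 4·4 = 14; e = 15 − 14 = 1
N=9: ŷ = -2 + 4·9 = 34; e = 35.5 − 34 = 1.5
N=11: ŷ = -2 + 4·11 = 42; e = 41 − 42 = -1
Largest |e| is 2.5 at N = 3, residual -2.5.

N = 3, e = -2.5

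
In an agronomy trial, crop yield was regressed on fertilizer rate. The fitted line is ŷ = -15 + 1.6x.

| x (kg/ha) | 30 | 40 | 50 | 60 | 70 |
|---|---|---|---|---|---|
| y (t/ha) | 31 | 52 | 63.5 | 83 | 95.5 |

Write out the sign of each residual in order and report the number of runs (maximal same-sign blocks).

x=30: ŷ = -15 + 1.6·30 = 33; e = 31 − 33 = -2
x=40: ŷ = -15 + 1.6·40 = 49; e = 52 − 49 = 3
x=50: ŷ = -15 + 1.6·50 = 65; e = 63.5 − 65 = -1.5
x=60: ŷ = -15 + 1.6·60 = 81; e = 83 − 81 = 2
x=70: ŷ = -15 + 1.6·70 = 97; e = 95.5 − 97 = -1.5
Signs: − + − + −
Runs: −×1, +×1, −×1, +×1, −×1 → 5

5 runs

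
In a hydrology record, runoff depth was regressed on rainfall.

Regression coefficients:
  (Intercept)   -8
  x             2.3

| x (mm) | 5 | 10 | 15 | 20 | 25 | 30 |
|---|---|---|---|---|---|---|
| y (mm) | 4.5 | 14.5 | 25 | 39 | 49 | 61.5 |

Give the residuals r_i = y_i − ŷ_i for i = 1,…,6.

1, -0.5, -1.5, 1, -0.5, 0.5

x=5: ŷ = -8 + 2.3·5 = 3.5; r = 4.5 − 3.5 = 1
x=10: ŷ = -8 + 2.3·10 = 15; r = 14.5 − 15 = -0.5
x=15: ŷ = -8 + 2.3·15 = 26.5; r = 25 − 26.5 = -1.5
x=20: ŷ = -8 + 2.3·20 = 38; r = 39 − 38 = 1
x=25: ŷ = -8 + 2.3·25 = 49.5; r = 49 − 49.5 = -0.5
x=30: ŷ = -8 + 2.3·30 = 61; r = 61.5 − 61 = 0.5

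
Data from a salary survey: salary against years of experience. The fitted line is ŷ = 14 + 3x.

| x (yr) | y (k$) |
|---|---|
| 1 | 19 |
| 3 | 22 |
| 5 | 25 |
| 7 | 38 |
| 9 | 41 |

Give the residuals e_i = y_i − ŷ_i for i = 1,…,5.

2, -1, -4, 3, 0

x=1: ŷ = 14 + 3·1 = 17; e = 19 − 17 = 2
x=3: ŷ = 14 + 3·3 = 23; e = 22 − 23 = -1
x=5: ŷ = 14 + 3·5 = 29; e = 25 − 29 = -4
x=7: ŷ = 14 + 3·7 = 35; e = 38 − 35 = 3
x=9: ŷ = 14 + 3·9 = 41; e = 41 − 41 = 0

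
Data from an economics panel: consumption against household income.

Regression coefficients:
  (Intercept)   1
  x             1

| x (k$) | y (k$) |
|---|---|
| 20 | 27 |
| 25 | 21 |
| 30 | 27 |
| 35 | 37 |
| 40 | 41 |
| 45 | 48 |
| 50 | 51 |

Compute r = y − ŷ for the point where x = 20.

r = 6

ŷ = 1 + 20 = 21
r = 27 − 21 = 6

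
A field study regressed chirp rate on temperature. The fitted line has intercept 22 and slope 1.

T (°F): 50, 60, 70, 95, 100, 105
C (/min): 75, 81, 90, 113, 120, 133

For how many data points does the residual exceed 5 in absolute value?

1

T=50: Ĉ = 22 + 50 = 72; e = 75 − 72 = 3
T=60: Ĉ = 22 + 60 = 82; e = 81 − 82 = -1
T=70: Ĉ = 22 + 70 = 92; e = 90 − 92 = -2
T=95: Ĉ = 22 + 95 = 117; e = 113 − 117 = -4
T=100: Ĉ = 22 + 100 = 122; e = 120 − 122 = -2
T=105: Ĉ = 22 + 105 = 127; e = 133 − 127 = 6
|e| > 5: T=105 (|e|=6) → 1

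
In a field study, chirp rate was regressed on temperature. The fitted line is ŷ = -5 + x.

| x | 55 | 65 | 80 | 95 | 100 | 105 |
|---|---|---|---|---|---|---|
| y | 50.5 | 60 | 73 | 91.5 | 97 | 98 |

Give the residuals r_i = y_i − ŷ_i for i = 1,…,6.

0.5, 0, -2, 1.5, 2, -2

x=55: ŷ = -5 + 55 = 50; r = 50.5 − 50 = 0.5
x=65: ŷ = -5 + 65 = 60; r = 60 − 60 = 0
x=80: ŷ = -5 + 80 = 75; r = 73 − 75 = -2
x=95: ŷ = -5 + 95 = 90; r = 91.5 − 90 = 1.5
x=100: ŷ = -5 + 100 = 95; r = 97 − 95 = 2
x=105: ŷ = -5 + 105 = 100; r = 98 − 100 = -2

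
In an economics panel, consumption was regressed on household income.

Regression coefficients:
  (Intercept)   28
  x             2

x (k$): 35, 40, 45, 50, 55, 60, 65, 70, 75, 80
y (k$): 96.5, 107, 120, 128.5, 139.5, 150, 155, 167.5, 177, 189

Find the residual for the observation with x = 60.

ŷ = 28 + 2·60 = 148
e = 150 − 148 = 2

e = 2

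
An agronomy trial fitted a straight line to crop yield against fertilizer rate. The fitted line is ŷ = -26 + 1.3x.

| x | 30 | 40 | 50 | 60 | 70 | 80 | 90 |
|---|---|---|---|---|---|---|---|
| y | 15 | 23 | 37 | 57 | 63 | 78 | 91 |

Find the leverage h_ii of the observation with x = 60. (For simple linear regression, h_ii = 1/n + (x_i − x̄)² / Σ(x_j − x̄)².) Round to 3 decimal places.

h = 0.143

x̄ = (30 + 40 + 50 + 60 + 70 + 80 + 90)/7 = 60
Σ(x − x̄)² = 900 + 400 + 100 + 0 + 100 + 400 + 900 = 2800
h = 1/7 + (0)²/2800 = 0.142857 + 0 = 0.143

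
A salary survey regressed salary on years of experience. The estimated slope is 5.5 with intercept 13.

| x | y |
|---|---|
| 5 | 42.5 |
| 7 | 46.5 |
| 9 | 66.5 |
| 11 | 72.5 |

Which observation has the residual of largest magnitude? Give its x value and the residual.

x = 7, r = -5

x=5: ŷ = 13 + 5.5·5 = 40.5; r = 42.5 − 40.5 = 2
x=7: ŷ = 13 + 5.5·7 = 51.5; r = 46.5 − 51.5 = -5
x=9: ŷ = 13 + 5.5·9 = 62.5; r = 66.5 − 62.5 = 4
x=11: ŷ = 13 + 5.5·11 = 73.5; r = 72.5 − 73.5 = -1
Largest |r| is 5 at x = 7, residual -5.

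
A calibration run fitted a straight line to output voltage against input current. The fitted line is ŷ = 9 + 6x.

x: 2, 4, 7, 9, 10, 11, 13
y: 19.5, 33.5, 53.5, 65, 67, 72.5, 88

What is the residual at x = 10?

ŷ = 9 + 6·10 = 69
r = 67 − 69 = -2

r = -2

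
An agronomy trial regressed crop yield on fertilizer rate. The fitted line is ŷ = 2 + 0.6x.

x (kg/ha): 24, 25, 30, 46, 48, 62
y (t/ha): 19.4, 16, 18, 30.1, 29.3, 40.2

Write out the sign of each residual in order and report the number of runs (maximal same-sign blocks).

x=24: ŷ = 2 + 0.6·24 = 16.4; e = 19.4 − 16.4 = 3
x=25: ŷ = 2 + 0.6·25 = 17; e = 16 − 17 = -1
x=30: ŷ = 2 + 0.6·30 = 20; e = 18 − 20 = -2
x=46: ŷ = 2 + 0.6·46 = 29.6; e = 30.1 − 29.6 = 0.5
x=48: ŷ = 2 + 0.6·48 = 30.8; e = 29.3 − 30.8 = -1.5
x=62: ŷ = 2 + 0.6·62 = 39.2; e = 40.2 − 39.2 = 1
Signs: + − − + − +
Runs: +×1, −×2, +×1, −×1, +×1 → 5

5 runs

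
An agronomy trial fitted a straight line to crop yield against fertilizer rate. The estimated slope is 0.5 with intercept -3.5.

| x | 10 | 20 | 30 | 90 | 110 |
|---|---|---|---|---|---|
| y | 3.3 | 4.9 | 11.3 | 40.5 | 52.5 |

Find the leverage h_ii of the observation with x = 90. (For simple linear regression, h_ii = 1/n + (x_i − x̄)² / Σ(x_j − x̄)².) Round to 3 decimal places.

h = 0.379

x̄ = (10 + 20 + 30 + 90 + 110)/5 = 52
Σ(x − x̄)² = 1764 + 1024 + 484 + 1444 + 3364 = 8080
h = 1/5 + (38)²/8080 = 0.2 + 0.178713 = 0.379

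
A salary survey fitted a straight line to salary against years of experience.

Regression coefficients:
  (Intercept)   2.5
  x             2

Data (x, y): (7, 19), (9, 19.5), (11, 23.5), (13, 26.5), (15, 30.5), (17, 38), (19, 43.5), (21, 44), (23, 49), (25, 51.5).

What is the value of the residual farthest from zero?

x=7: ŷ = 2.5 + 2·7 = 16.5; e = 19 − 16.5 = 2.5
x=9: ŷ = 2.5 + 2·9 = 20.5; e = 19.5 − 20.5 = -1
x=11: ŷ = 2.5 + 2·11 = 24.5; e = 23.5 − 24.5 = -1
x=13: ŷ = 2.5 + 2·13 = 28.5; e = 26.5 − 28.5 = -2
x=15: ŷ = 2.5 + 2·15 = 32.5; e = 30.5 − 32.5 = -2
x=17: ŷ = 2.5 + 2·17 = 36.5; e = 38 − 36.5 = 1.5
x=19: ŷ = 2.5 + 2·19 = 40.5; e = 43.5 − 40.5 = 3
x=21: ŷ = 2.5 + 2·21 = 44.5; e = 44 − 44.5 = -0.5
x=23: ŷ = 2.5 + 2·23 = 48.5; e = 49 − 48.5 = 0.5
x=25: ŷ = 2.5 + 2·25 = 52.5; e = 51.5 − 52.5 = -1
Largest |e| is 3 at x = 19, residual 3.

e = 3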